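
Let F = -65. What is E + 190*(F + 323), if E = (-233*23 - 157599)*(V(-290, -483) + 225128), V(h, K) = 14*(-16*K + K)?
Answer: -53215189544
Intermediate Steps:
V(h, K) = -210*K (V(h, K) = 14*(-15*K) = -210*K)
E = -53215238564 (E = (-233*23 - 157599)*(-210*(-483) + 225128) = (-5359 - 157599)*(101430 + 225128) = -162958*326558 = -53215238564)
E + 190*(F + 323) = -53215238564 + 190*(-65 + 323) = -53215238564 + 190*258 = -53215238564 + 49020 = -53215189544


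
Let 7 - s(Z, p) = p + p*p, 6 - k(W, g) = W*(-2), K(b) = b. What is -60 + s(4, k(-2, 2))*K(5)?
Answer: -55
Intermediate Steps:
k(W, g) = 6 + 2*W (k(W, g) = 6 - W*(-2) = 6 - (-2)*W = 6 + 2*W)
s(Z, p) = 7 - p - p² (s(Z, p) = 7 - (p + p*p) = 7 - (p + p²) = 7 + (-p - p²) = 7 - p - p²)
-60 + s(4, k(-2, 2))*K(5) = -60 + (7 - (6 + 2*(-2)) - (6 + 2*(-2))²)*5 = -60 + (7 - (6 - 4) - (6 - 4)²)*5 = -60 + (7 - 1*2 - 1*2²)*5 = -60 + (7 - 2 - 1*4)*5 = -60 + (7 - 2 - 4)*5 = -60 + 1*5 = -60 + 5 = -55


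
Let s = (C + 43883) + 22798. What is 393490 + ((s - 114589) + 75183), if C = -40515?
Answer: 380250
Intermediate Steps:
s = 26166 (s = (-40515 + 43883) + 22798 = 3368 + 22798 = 26166)
393490 + ((s - 114589) + 75183) = 393490 + ((26166 - 114589) + 75183) = 393490 + (-88423 + 75183) = 393490 - 13240 = 380250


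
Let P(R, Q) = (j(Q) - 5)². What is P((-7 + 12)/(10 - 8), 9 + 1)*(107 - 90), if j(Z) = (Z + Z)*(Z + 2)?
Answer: 938825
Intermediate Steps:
j(Z) = 2*Z*(2 + Z) (j(Z) = (2*Z)*(2 + Z) = 2*Z*(2 + Z))
P(R, Q) = (-5 + 2*Q*(2 + Q))² (P(R, Q) = (2*Q*(2 + Q) - 5)² = (-5 + 2*Q*(2 + Q))²)
P((-7 + 12)/(10 - 8), 9 + 1)*(107 - 90) = (-5 + 2*(9 + 1)*(2 + (9 + 1)))²*(107 - 90) = (-5 + 2*10*(2 + 10))²*17 = (-5 + 2*10*12)²*17 = (-5 + 240)²*17 = 235²*17 = 55225*17 = 938825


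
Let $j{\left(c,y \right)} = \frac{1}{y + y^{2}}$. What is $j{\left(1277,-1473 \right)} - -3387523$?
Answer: $\frac{7345017069889}{2168256} \approx 3.3875 \cdot 10^{6}$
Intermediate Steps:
$j{\left(1277,-1473 \right)} - -3387523 = \frac{1}{\left(-1473\right) \left(1 - 1473\right)} - -3387523 = - \frac{1}{1473 \left(-1472\right)} + 3387523 = \left(- \frac{1}{1473}\right) \left(- \frac{1}{1472}\right) + 3387523 = \frac{1}{2168256} + 3387523 = \frac{7345017069889}{2168256}$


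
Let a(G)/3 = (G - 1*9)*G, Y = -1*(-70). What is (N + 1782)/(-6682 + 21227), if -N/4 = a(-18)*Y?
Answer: -406458/14545 ≈ -27.945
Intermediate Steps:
Y = 70
a(G) = 3*G*(-9 + G) (a(G) = 3*((G - 1*9)*G) = 3*((G - 9)*G) = 3*((-9 + G)*G) = 3*(G*(-9 + G)) = 3*G*(-9 + G))
N = -408240 (N = -4*3*(-18)*(-9 - 18)*70 = -4*3*(-18)*(-27)*70 = -5832*70 = -4*102060 = -408240)
(N + 1782)/(-6682 + 21227) = (-408240 + 1782)/(-6682 + 21227) = -406458/14545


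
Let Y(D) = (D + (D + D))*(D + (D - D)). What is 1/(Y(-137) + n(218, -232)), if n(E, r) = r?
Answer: 1/56075 ≈ 1.7833e-5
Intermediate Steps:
Y(D) = 3*D**2 (Y(D) = (D + 2*D)*(D + 0) = (3*D)*D = 3*D**2)
1/(Y(-137) + n(218, -232)) = 1/(3*(-137)**2 - 232) = 1/(3*18769 - 232) = 1/(56307 - 232) = 1/56075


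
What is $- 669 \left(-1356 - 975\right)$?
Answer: $1559439$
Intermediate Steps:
$- 669 \left(-1356 - 975\right) = \left(-669\right) \left(-2331\right) = 1559439$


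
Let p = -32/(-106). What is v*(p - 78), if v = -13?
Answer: 53534/53 ≈ 1010.1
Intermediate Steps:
p = 16/53 (p = -32*(-1/106) = 16/53 ≈ 0.30189)
v*(p - 78) = -13*(16/53 - 78) = -13*(-4118/53) = 53534/53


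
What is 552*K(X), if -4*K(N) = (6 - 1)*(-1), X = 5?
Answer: 690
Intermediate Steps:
K(N) = 5/4 (K(N) = -(6 - 1)*(-1)/4 = -5*(-1)/4 = -1/4*(-5) = 5/4)
552*K(X) = 552*(5/4) = 690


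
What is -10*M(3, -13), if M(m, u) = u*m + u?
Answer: 520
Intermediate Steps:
M(m, u) = u + m*u (M(m, u) = m*u + u = u + m*u)
-10*M(3, -13) = -(-130)*(1 + 3) = -(-130)*4 = -10*(-52) = 520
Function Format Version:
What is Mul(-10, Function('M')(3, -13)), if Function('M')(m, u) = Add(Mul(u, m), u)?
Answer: 520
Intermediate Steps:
Function('M')(m, u) = Add(u, Mul(m, u)) (Function('M')(m, u) = Add(Mul(m, u), u) = Add(u, Mul(m, u)))
Mul(-10, Function('M')(3, -13)) = Mul(-10, Mul(-13, Add(1, 3))) = Mul(-10, Mul(-13, 4)) = Mul(-10, -52) = 520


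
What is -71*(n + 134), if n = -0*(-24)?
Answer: -9514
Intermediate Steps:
n = 0 (n = -1*0 = 0)
-71*(n + 134) = -71*(0 + 134) = -71*134 = -9514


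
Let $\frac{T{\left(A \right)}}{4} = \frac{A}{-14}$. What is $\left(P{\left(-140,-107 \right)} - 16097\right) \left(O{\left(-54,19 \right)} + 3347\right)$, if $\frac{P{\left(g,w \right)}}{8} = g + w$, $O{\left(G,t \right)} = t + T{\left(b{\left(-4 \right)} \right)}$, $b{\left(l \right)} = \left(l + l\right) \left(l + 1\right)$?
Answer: $- \frac{424968522}{7} \approx -6.071 \cdot 10^{7}$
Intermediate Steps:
$b{\left(l \right)} = 2 l \left(1 + l\right)$
$T{\left(A \right)} = - \frac{2 A}{7}$ ($T{\left(A \right)} = 4 \frac{A}{-14} = 4 A \left(- \frac{1}{14}\right) = 4 \left(- \frac{A}{14}\right) = - \frac{2 A}{7}$)
$O{\left(G,t \right)} = - \frac{48}{7} + t$ ($O{\left(G,t \right)} = t - \frac{2 \cdot 2 \left(-4\right) \left(1 - 4\right)}{7} = t - \frac{2 \cdot 2 \left(-4\right) \left(-3\right)}{7} = t - \frac{48}{7} = - \frac{48}{7} + t$)
$P{\left(g,w \right)} = 8 g + 8 w$ ($P{\left(g,w \right)} = 8 \left(g + w\right) = 8 g + 8 w$)
$\left(P{\left(-140,-107 \right)} - 16097\right) \left(O{\left(-54,19 \right)} + 3347\right) = \left(\left(8 \left(-140\right) + 8 \left(-107\right)\right) - 16097\right) \left(\left(- \frac{48}{7} + 19\right) + 3347\right) = \left(\left(-1120 - 856\right) - 16097\right) \left(\frac{85}{7} + 3347\right) = \left(-1976 - 16097\right) \frac{23514}{7} = \left(-18073\right) \frac{23514}{7} = - \frac{424968522}{7}$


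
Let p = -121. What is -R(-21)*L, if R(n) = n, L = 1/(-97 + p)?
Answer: -21/218 ≈ -0.096330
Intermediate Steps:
L = -1/218 (L = 1/(-97 - 121) = 1/(-218) = -1/218 ≈ -0.0045872)
-R(-21)*L = -(-21)*(-1)/218 = -1*21/218 = -21/218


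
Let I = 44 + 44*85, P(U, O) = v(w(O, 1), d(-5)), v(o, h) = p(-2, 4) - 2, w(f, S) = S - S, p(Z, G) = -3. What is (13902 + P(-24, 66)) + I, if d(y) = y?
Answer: 17681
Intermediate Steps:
w(f, S) = 0
v(o, h) = -5 (v(o, h) = -3 - 2 = -5)
P(U, O) = -5
I = 3784 (I = 44 + 3740 = 3784)
(13902 + P(-24, 66)) + I = (13902 - 5) + 3784 = 13897 + 3784 = 17681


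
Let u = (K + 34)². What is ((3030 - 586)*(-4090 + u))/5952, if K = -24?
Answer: -406315/248 ≈ -1638.4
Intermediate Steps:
u = 100 (u = (-24 + 34)² = 10² = 100)
((3030 - 586)*(-4090 + u))/5952 = ((3030 - 586)*(-4090 + 100))/5952 = (2444*(-3990))*(1/5952) = -9751560*1/5952 = -406315/248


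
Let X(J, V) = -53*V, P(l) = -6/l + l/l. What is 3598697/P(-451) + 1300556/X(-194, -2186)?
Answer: 94019779426409/26473553 ≈ 3.5515e+6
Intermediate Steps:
P(l) = 1 - 6/l (P(l) = -6/l + 1 = 1 - 6/l)
3598697/P(-451) + 1300556/X(-194, -2186) = 3598697/(((-6 - 451)/(-451))) + 1300556/((-53*(-2186))) = 3598697/((-1/451*(-457))) + 1300556/115858 = 3598697/(457/451) + 1300556*(1/115858) = 3598697*(451/457) + 650278/57929 = 1623012347/457 + 650278/57929 = 94019779426409/26473553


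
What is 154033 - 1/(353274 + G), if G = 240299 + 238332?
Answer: 128140822864/831905 ≈ 1.5403e+5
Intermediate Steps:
G = 478631
154033 - 1/(353274 + G) = 154033 - 1/(353274 + 478631) = 154033 - 1/831905 = 128140822864/831905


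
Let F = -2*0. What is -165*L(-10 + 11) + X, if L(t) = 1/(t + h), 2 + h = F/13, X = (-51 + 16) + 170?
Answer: 300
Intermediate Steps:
F = 0
X = 135 (X = -35 + 170 = 135)
h = -2 (h = -2 + 0/13 = -2 + 0*(1/13) = -2 + 0 = -2)
L(t) = 1/(-2 + t) (L(t) = 1/(t - 2) = 1/(-2 + t))
-165*L(-10 + 11) + X = -165/(-2 + (-10 + 11)) + 135 = -165/(-2 + 1) + 135 = -165/(-1) + 135 = -165*(-1) + 135 = 165 + 135 = 300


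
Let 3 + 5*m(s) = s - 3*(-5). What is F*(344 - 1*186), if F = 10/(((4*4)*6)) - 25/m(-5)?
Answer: -471235/168 ≈ -2805.0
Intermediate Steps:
m(s) = 12/5 + s/5 (m(s) = -⅗ + (s - 3*(-5))/5 = -⅗ + (s + 15)/5 = -⅗ + (15 + s)/5 = -⅗ + (3 + s/5) = 12/5 + s/5)
F = -5965/336 (F = 10/(((4*4)*6)) - 25/(12/5 + (⅕)*(-5)) = 10/((16*6)) - 25/(12/5 - 1) = 10/96 - 25/7/5 = 10*(1/96) - 25*5/7 = 5/48 - 125/7 = -5965/336 ≈ -17.753)
F*(344 - 1*186) = -5965*(344 - 1*186)/336 = -5965*(344 - 186)/336 = -5965/336*158 = -471235/168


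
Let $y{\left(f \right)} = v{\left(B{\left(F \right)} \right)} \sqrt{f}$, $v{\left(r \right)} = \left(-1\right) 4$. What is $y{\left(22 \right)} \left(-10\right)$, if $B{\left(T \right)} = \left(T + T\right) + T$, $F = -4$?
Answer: $40 \sqrt{22} \approx 187.62$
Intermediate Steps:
$B{\left(T \right)} = 3 T$ ($B{\left(T \right)} = 2 T + T = 3 T$)
$v{\left(r \right)} = -4$
$y{\left(f \right)} = - 4 \sqrt{f}$
$y{\left(22 \right)} \left(-10\right) = - 4 \sqrt{22} \left(-10\right) = 40 \sqrt{22}$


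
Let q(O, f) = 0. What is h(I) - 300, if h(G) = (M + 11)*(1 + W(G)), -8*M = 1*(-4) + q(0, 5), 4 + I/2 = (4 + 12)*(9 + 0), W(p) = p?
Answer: 5863/2 ≈ 2931.5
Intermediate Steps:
I = 280 (I = -8 + 2*((4 + 12)*(9 + 0)) = -8 + 2*(16*9) = -8 + 2*144 = -8 + 288 = 280)
M = ½ (M = -(1*(-4) + 0)/8 = -(-4 + 0)/8 = -⅛*(-4) = ½ ≈ 0.50000)
h(G) = 23/2 + 23*G/2 (h(G) = (½ + 11)*(1 + G) = 23*(1 + G)/2 = 23/2 + 23*G/2)
h(I) - 300 = (23/2 + (23/2)*280) - 300 = (23/2 + 3220) - 300 = 6463/2 - 300 = 5863/2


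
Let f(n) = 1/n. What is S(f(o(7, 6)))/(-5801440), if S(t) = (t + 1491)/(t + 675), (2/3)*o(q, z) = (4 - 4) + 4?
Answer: -8947/23501633440 ≈ -3.8070e-7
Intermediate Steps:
o(q, z) = 6 (o(q, z) = 3*((4 - 4) + 4)/2 = 3*(0 + 4)/2 = (3/2)*4 = 6)
S(t) = (1491 + t)/(675 + t)
S(f(o(7, 6)))/(-5801440) = ((1491 + 1/6)/(675 + 1/6))/(-5801440) = ((1491 + ⅙)/(675 + ⅙))*(-1/5801440) = ((8947/6)/(4051/6))*(-1/5801440) = ((6/4051)*(8947/6))*(-1/5801440) = (8947/4051)*(-1/5801440) = -8947/23501633440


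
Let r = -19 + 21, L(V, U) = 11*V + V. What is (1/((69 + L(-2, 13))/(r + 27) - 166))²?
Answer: 841/22743361 ≈ 3.6978e-5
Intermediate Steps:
L(V, U) = 12*V
r = 2
(1/((69 + L(-2, 13))/(r + 27) - 166))² = (1/((69 + 12*(-2))/(2 + 27) - 166))² = (1/((69 - 24)/29 - 166))² = (1/(45*(1/29) - 166))² = (1/(45/29 - 166))² = (1/(-4769/29))² = (-29/4769)² = 841/22743361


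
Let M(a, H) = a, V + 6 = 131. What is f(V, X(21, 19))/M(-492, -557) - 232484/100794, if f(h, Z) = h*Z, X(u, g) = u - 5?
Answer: -4388474/688759 ≈ -6.3716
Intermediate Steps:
V = 125 (V = -6 + 131 = 125)
X(u, g) = -5 + u
f(h, Z) = Z*h
f(V, X(21, 19))/M(-492, -557) - 232484/100794 = ((-5 + 21)*125)/(-492) - 232484/100794 = (16*125)*(-1/492) - 232484*1/100794 = 2000*(-1/492) - 116242/50397 = -500/123 - 116242/50397 = -4388474/688759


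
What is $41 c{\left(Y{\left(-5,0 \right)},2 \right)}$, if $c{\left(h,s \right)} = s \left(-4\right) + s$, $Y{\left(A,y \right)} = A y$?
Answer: $-246$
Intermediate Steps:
$c{\left(h,s \right)} = - 3 s$ ($c{\left(h,s \right)} = - 4 s + s = - 3 s$)
$41 c{\left(Y{\left(-5,0 \right)},2 \right)} = 41 \left(\left(-3\right) 2\right) = 41 \left(-6\right) = -246$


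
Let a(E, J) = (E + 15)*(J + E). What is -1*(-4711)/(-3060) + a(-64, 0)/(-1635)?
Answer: -1153243/333540 ≈ -3.4576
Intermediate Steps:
a(E, J) = (15 + E)*(E + J)
-1*(-4711)/(-3060) + a(-64, 0)/(-1635) = -1*(-4711)/(-3060) + ((-64)**2 + 15*(-64) + 15*0 - 64*0)/(-1635) = 4711*(-1/3060) + (4096 - 960 + 0 + 0)*(-1/1635) = -4711/3060 + 3136*(-1/1635) = -4711/3060 - 3136/1635 = -1153243/333540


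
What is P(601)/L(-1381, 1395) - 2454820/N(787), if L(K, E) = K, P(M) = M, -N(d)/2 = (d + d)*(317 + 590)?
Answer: 418527396/985770229 ≈ 0.42457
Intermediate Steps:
N(d) = -3628*d (N(d) = -2*(d + d)*(317 + 590) = -2*2*d*907 = -3628*d)
P(601)/L(-1381, 1395) - 2454820/N(787) = 601/(-1381) - 2454820/((-3628*787)) = 601*(-1/1381) - 2454820/(-2855236) = -601/1381 - 2454820*(-1/2855236) = -601/1381 + 613705/713809 = 418527396/985770229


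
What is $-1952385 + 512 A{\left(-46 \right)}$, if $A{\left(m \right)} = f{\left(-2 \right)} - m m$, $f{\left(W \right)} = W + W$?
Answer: $-3037825$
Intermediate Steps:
$f{\left(W \right)} = 2 W$
$A{\left(m \right)} = -4 - m^{2}$ ($A{\left(m \right)} = 2 \left(-2\right) - m m = -4 - m^{2}$)
$-1952385 + 512 A{\left(-46 \right)} = -1952385 + 512 \left(-4 - \left(-46\right)^{2}\right) = -1952385 + 512 \left(-4 - 2116\right) = -1952385 + 512 \left(-2120\right) = -1952385 - 1085440 = -3037825$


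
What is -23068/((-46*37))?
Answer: 11534/851 ≈ 13.553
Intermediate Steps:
-23068/((-46*37)) = -23068/(-1702) = -23068*(-1/1702) = 11534/851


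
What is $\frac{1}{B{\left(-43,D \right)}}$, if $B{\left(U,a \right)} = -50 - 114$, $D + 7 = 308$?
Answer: $- \frac{1}{164} \approx -0.0060976$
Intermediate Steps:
$D = 301$ ($D = -7 + 308 = 301$)
$B{\left(U,a \right)} = -164$ ($B{\left(U,a \right)} = -50 - 114 = -164$)
$\frac{1}{B{\left(-43,D \right)}} = \frac{1}{-164} = - \frac{1}{164}$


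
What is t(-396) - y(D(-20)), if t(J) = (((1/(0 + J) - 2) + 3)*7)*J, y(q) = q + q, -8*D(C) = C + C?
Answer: -2775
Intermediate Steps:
D(C) = -C/4 (D(C) = -(C + C)/8 = -C/4)
y(q) = 2*q
t(J) = J*(7 + 7/J) (t(J) = (((1/J - 2) + 3)*7)*J = (((-2 + 1/J) + 3)*7)*J = ((1 + 1/J)*7)*J = (7 + 7/J)*J = J*(7 + 7/J))
t(-396) - y(D(-20)) = (7 + 7*(-396)) - 2*(-¼*(-20)) = (7 - 2772) - 2*5 = -2765 - 1*10 = -2765 - 10 = -2775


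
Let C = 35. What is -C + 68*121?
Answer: 8193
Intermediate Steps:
-C + 68*121 = -1*35 + 68*121 = -35 + 8228 = 8193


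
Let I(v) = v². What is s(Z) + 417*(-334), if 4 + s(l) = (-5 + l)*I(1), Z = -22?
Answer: -139309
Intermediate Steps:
s(l) = -9 + l (s(l) = -4 + (-5 + l)*1² = -4 + (-5 + l)*1 = -4 + (-5 + l) = -9 + l)
s(Z) + 417*(-334) = (-9 - 22) + 417*(-334) = -31 - 139278 = -139309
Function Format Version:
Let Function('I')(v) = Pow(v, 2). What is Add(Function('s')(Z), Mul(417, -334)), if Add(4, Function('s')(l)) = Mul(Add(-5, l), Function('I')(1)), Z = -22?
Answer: -139309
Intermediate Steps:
Function('s')(l) = Add(-9, l) (Function('s')(l) = Add(-4, Mul(Add(-5, l), Pow(1, 2))) = Add(-4, Mul(Add(-5, l), 1)) = Add(-4, Add(-5, l)) = Add(-9, l))
Add(Function('s')(Z), Mul(417, -334)) = Add(Add(-9, -22), Mul(417, -334)) = Add(-31, -139278) = -139309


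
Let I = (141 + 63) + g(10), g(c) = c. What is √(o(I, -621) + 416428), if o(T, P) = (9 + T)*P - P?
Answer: √278566 ≈ 527.79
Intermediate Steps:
I = 214 (I = (141 + 63) + 10 = 204 + 10 = 214)
o(T, P) = -P + P*(9 + T) (o(T, P) = P*(9 + T) - P = -P + P*(9 + T))
√(o(I, -621) + 416428) = √(-621*(8 + 214) + 416428) = √(-621*222 + 416428) = √(-137862 + 416428) = √278566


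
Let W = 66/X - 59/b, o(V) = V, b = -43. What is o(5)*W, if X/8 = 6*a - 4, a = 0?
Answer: -2375/688 ≈ -3.4520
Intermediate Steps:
X = -32 (X = 8*(6*0 - 4) = 8*(0 - 4) = 8*(-4) = -32)
W = -475/688 (W = 66/(-32) - 59/(-43) = 66*(-1/32) - 59*(-1/43) = -33/16 + 59/43 = -475/688 ≈ -0.69041)
o(5)*W = 5*(-475/688) = -2375/688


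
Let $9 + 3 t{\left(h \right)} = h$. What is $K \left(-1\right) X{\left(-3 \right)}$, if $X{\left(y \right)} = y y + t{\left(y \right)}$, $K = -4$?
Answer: $20$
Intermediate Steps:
$t{\left(h \right)} = -3 + \frac{h}{3}$
$X{\left(y \right)} = -3 + y^{2} + \frac{y}{3}$ ($X{\left(y \right)} = y y + \left(-3 + \frac{y}{3}\right) = y^{2} + \left(-3 + \frac{y}{3}\right) = -3 + y^{2} + \frac{y}{3}$)
$K \left(-1\right) X{\left(-3 \right)} = \left(-4\right) \left(-1\right) \left(-3 + \left(-3\right)^{2} + \frac{1}{3} \left(-3\right)\right) = 4 \left(-3 + 9 - 1\right) = 4 \cdot 5 = 20$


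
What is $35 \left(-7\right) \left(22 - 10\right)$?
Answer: $-2940$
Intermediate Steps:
$35 \left(-7\right) \left(22 - 10\right) = - 245 \left(22 - 10\right) = \left(-245\right) 12 = -2940$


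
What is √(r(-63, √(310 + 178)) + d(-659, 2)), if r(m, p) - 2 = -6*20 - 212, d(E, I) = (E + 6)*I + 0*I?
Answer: 2*I*√409 ≈ 40.448*I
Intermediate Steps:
d(E, I) = I*(6 + E) (d(E, I) = (6 + E)*I + 0 = I*(6 + E) + 0 = I*(6 + E))
r(m, p) = -330 (r(m, p) = 2 + (-6*20 - 212) = 2 + (-120 - 212) = 2 - 332 = -330)
√(r(-63, √(310 + 178)) + d(-659, 2)) = √(-330 + 2*(6 - 659)) = √(-330 + 2*(-653)) = √(-330 - 1306) = √(-1636) = 2*I*√409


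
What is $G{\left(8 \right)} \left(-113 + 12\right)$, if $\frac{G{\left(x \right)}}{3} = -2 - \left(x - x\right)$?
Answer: $606$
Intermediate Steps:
$G{\left(x \right)} = -6$ ($G{\left(x \right)} = 3 \left(-2 - \left(x - x\right)\right) = 3 \left(-2 - 0\right) = 3 \left(-2 + 0\right) = 3 \left(-2\right) = -6$)
$G{\left(8 \right)} \left(-113 + 12\right) = - 6 \left(-113 + 12\right) = \left(-6\right) \left(-101\right) = 606$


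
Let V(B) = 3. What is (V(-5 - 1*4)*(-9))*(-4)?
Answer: 108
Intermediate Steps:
(V(-5 - 1*4)*(-9))*(-4) = (3*(-9))*(-4) = -27*(-4) = 108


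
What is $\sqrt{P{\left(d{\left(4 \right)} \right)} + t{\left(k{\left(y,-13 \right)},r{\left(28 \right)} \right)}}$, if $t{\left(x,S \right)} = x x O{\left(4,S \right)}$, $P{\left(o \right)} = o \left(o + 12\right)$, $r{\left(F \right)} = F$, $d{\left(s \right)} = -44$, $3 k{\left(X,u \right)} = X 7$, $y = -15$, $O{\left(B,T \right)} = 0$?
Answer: $8 \sqrt{22} \approx 37.523$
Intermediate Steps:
$k{\left(X,u \right)} = \frac{7 X}{3}$ ($k{\left(X,u \right)} = \frac{X 7}{3} = \frac{7 X}{3}$)
$P{\left(o \right)} = o \left(12 + o\right)$
$t{\left(x,S \right)} = 0$ ($t{\left(x,S \right)} = x x 0 = x^{2} \cdot 0 = 0$)
$\sqrt{P{\left(d{\left(4 \right)} \right)} + t{\left(k{\left(y,-13 \right)},r{\left(28 \right)} \right)}} = \sqrt{- 44 \left(12 - 44\right) + 0} = \sqrt{\left(-44\right) \left(-32\right) + 0} = \sqrt{1408 + 0} = \sqrt{1408} = 8 \sqrt{22}$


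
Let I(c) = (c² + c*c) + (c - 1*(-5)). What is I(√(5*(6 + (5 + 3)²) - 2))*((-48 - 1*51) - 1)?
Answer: -70100 - 200*√87 ≈ -71966.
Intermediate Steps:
I(c) = 5 + c + 2*c² (I(c) = (c² + c²) + (c + 5) = 2*c² + (5 + c) = 5 + c + 2*c²)
I(√(5*(6 + (5 + 3)²) - 2))*((-48 - 1*51) - 1) = (5 + √(5*(6 + (5 + 3)²) - 2) + 2*(√(5*(6 + (5 + 3)²) - 2))²)*((-48 - 1*51) - 1) = (5 + √(5*(6 + 8²) - 2) + 2*(√(5*(6 + 8²) - 2))²)*((-48 - 51) - 1) = (5 + √(5*(6 + 64) - 2) + 2*(√(5*(6 + 64) - 2))²)*(-99 - 1) = (5 + √(5*70 - 2) + 2*(√(5*70 - 2))²)*(-100) = (5 + √(350 - 2) + 2*(√(350 - 2))²)*(-100) = (5 + √348 + 2*(√348)²)*(-100) = (5 + 2*√87 + 2*(2*√87)²)*(-100) = (5 + 2*√87 + 2*348)*(-100) = (5 + 2*√87 + 696)*(-100) = (701 + 2*√87)*(-100) = -70100 - 200*√87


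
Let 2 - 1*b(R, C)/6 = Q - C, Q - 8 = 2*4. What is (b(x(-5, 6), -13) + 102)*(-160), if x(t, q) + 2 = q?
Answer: 9600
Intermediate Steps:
x(t, q) = -2 + q
Q = 16 (Q = 8 + 2*4 = 8 + 8 = 16)
b(R, C) = -84 + 6*C (b(R, C) = 12 - 6*(16 - C) = 12 + (-96 + 6*C) = -84 + 6*C)
(b(x(-5, 6), -13) + 102)*(-160) = ((-84 + 6*(-13)) + 102)*(-160) = ((-84 - 78) + 102)*(-160) = (-162 + 102)*(-160) = -60*(-160) = 9600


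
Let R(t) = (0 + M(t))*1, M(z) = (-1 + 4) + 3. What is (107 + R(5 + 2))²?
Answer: 12769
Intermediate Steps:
M(z) = 6 (M(z) = 3 + 3 = 6)
R(t) = 6 (R(t) = (0 + 6)*1 = 6*1 = 6)
(107 + R(5 + 2))² = (107 + 6)² = 113² = 12769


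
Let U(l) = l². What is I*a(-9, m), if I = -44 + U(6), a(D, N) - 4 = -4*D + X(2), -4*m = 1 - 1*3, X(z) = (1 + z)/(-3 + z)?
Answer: -296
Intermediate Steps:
X(z) = (1 + z)/(-3 + z)
m = ½ (m = -(1 - 1*3)/4 = -(1 - 3)/4 = -¼*(-2) = ½ ≈ 0.50000)
a(D, N) = 1 - 4*D (a(D, N) = 4 + (-4*D + (1 + 2)/(-3 + 2)) = 4 + (-4*D + 3/(-1)) = 4 + (-4*D - 1*3) = 4 + (-4*D - 3) = 4 + (-3 - 4*D) = 1 - 4*D)
I = -8 (I = -44 + 6² = -44 + 36 = -8)
I*a(-9, m) = -8*(1 - 4*(-9)) = -8*(1 + 36) = -8*37 = -296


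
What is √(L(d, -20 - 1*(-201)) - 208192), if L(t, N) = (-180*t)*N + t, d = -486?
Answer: √15625202 ≈ 3952.9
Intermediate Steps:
L(t, N) = t - 180*N*t (L(t, N) = -180*N*t + t = t - 180*N*t)
√(L(d, -20 - 1*(-201)) - 208192) = √(-486*(1 - 180*(-20 - 1*(-201))) - 208192) = √(-486*(1 - 180*(-20 + 201)) - 208192) = √(-486*(1 - 180*181) - 208192) = √(-486*(1 - 32580) - 208192) = √(-486*(-32579) - 208192) = √(15833394 - 208192) = √15625202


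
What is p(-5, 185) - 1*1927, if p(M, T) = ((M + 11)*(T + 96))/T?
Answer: -354809/185 ≈ -1917.9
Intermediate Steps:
p(M, T) = (11 + M)*(96 + T)/T (p(M, T) = ((11 + M)*(96 + T))/T = (11 + M)*(96 + T)/T)
p(-5, 185) - 1*1927 = (1056 + 96*(-5) + 185*(11 - 5))/185 - 1*1927 = (1056 - 480 + 185*6)/185 - 1927 = (1056 - 480 + 1110)/185 - 1927 = (1/185)*1686 - 1927 = 1686/185 - 1927 = -354809/185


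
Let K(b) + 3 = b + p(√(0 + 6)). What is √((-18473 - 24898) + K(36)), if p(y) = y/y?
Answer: I*√43337 ≈ 208.18*I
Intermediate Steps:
p(y) = 1
K(b) = -2 + b (K(b) = -3 + (b + 1) = -3 + (1 + b) = -2 + b)
√((-18473 - 24898) + K(36)) = √((-18473 - 24898) + (-2 + 36)) = √(-43371 + 34) = √(-43337) = I*√43337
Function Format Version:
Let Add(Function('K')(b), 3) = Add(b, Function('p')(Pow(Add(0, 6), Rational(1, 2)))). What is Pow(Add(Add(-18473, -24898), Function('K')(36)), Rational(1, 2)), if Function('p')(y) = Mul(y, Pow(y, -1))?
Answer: Mul(I, Pow(43337, Rational(1, 2))) ≈ Mul(208.18, I)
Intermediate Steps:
Function('p')(y) = 1
Function('K')(b) = Add(-2, b) (Function('K')(b) = Add(-3, Add(b, 1)) = Add(-3, Add(1, b)) = Add(-2, b))
Pow(Add(Add(-18473, -24898), Function('K')(36)), Rational(1, 2)) = Pow(Add(Add(-18473, -24898), Add(-2, 36)), Rational(1, 2)) = Pow(Add(-43371, 34), Rational(1, 2)) = Pow(-43337, Rational(1, 2)) = Mul(I, Pow(43337, Rational(1, 2)))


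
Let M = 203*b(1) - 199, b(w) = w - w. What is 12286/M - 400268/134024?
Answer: -39233459/606154 ≈ -64.725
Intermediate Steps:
b(w) = 0
M = -199 (M = 203*0 - 199 = 0 - 199 = -199)
12286/M - 400268/134024 = 12286/(-199) - 400268/134024 = 12286*(-1/199) - 400268*1/134024 = -12286/199 - 9097/3046 = -39233459/606154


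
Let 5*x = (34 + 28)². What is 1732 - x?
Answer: 4816/5 ≈ 963.20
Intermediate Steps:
x = 3844/5 (x = (34 + 28)²/5 = (⅕)*62² = (⅕)*3844 = 3844/5 ≈ 768.80)
1732 - x = 1732 - 1*3844/5 = 1732 - 3844/5 = 4816/5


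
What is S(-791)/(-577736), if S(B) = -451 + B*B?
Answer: -312615/288868 ≈ -1.0822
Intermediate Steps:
S(B) = -451 + B²
S(-791)/(-577736) = (-451 + (-791)²)/(-577736) = (-451 + 625681)*(-1/577736) = 625230*(-1/577736) = -312615/288868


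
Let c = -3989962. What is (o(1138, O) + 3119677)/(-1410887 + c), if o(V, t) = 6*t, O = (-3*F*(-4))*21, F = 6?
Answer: -3128749/5400849 ≈ -0.57931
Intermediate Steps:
O = 1512 (O = (-3*6*(-4))*21 = -18*(-4)*21 = 72*21 = 1512)
(o(1138, O) + 3119677)/(-1410887 + c) = (6*1512 + 3119677)/(-1410887 - 3989962) = (9072 + 3119677)/(-5400849) = 3128749*(-1/5400849) = -3128749/5400849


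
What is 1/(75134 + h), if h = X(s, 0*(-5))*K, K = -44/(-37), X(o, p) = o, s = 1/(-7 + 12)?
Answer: 185/13899834 ≈ 1.3310e-5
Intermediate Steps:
s = ⅕ (s = 1/5 = ⅕ ≈ 0.20000)
K = 44/37 (K = -44*(-1/37) = 44/37 ≈ 1.1892)
h = 44/185 (h = (⅕)*(44/37) = 44/185 ≈ 0.23784)
1/(75134 + h) = 1/(75134 + 44/185) = 1/(13899834/185) = 185/13899834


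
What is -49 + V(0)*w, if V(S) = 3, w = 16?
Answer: -1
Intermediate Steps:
-49 + V(0)*w = -49 + 3*16 = -49 + 48 = -1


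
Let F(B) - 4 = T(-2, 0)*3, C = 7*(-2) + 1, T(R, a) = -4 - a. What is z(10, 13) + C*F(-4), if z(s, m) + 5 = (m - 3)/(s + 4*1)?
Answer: 698/7 ≈ 99.714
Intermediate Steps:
C = -13 (C = -14 + 1 = -13)
z(s, m) = -5 + (-3 + m)/(4 + s) (z(s, m) = -5 + (m - 3)/(s + 4*1) = -5 + (-3 + m)/(s + 4) = -5 + (-3 + m)/(4 + s))
F(B) = -8 (F(B) = 4 + (-4 - 1*0)*3 = 4 + (-4 + 0)*3 = 4 - 4*3 = 4 - 12 = -8)
z(10, 13) + C*F(-4) = (-23 + 13 - 5*10)/(4 + 10) - 13*(-8) = (-23 + 13 - 50)/14 + 104 = (1/14)*(-60) + 104 = -30/7 + 104 = 698/7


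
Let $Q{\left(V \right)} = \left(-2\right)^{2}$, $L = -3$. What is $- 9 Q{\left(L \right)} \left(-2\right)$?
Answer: $72$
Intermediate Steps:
$Q{\left(V \right)} = 4$
$- 9 Q{\left(L \right)} \left(-2\right) = \left(-9\right) 4 \left(-2\right) = \left(-36\right) \left(-2\right) = 72$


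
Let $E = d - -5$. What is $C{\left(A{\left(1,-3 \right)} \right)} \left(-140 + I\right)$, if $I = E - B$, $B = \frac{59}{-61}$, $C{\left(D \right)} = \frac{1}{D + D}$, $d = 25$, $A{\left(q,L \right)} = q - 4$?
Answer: $\frac{2217}{122} \approx 18.172$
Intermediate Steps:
$A{\left(q,L \right)} = -4 + q$
$E = 30$ ($E = 25 - -5 = 25 + 5 = 30$)
$C{\left(D \right)} = \frac{1}{2 D}$
$B = - \frac{59}{61}$ ($B = 59 \left(- \frac{1}{61}\right) = - \frac{59}{61} \approx -0.96721$)
$I = \frac{1889}{61}$ ($I = 30 - - \frac{59}{61} = 30 + \frac{59}{61} = \frac{1889}{61} \approx 30.967$)
$C{\left(A{\left(1,-3 \right)} \right)} \left(-140 + I\right) = \frac{1}{2 \left(-4 + 1\right)} \left(-140 + \frac{1889}{61}\right) = \frac{1}{2 \left(-3\right)} \left(- \frac{6651}{61}\right) = \frac{1}{2} \left(- \frac{1}{3}\right) \left(- \frac{6651}{61}\right) = \left(- \frac{1}{6}\right) \left(- \frac{6651}{61}\right) = \frac{2217}{122}$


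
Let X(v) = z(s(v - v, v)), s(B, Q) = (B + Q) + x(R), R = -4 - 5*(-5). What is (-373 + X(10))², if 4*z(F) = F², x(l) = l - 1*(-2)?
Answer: 162409/16 ≈ 10151.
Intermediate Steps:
R = 21 (R = -4 + 25 = 21)
x(l) = 2 + l (x(l) = l + 2 = 2 + l)
s(B, Q) = 23 + B + Q (s(B, Q) = (B + Q) + (2 + 21) = (B + Q) + 23 = 23 + B + Q)
z(F) = F²/4
X(v) = (23 + v)²/4 (X(v) = (23 + (v - v) + v)²/4 = (23 + 0 + v)²/4 = (23 + v)²/4)
(-373 + X(10))² = (-373 + (23 + 10)²/4)² = (-373 + (¼)*33²)² = (-373 + (¼)*1089)² = (-373 + 1089/4)² = (-403/4)² = 162409/16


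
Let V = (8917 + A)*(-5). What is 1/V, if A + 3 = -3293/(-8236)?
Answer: -8236/367094985 ≈ -2.2436e-5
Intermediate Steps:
A = -21415/8236 (A = -3 - 3293/(-8236) = -3 - 3293*(-1/8236) = -3 + 3293/8236 = -21415/8236 ≈ -2.6002)
V = -367094985/8236 (V = (8917 - 21415/8236)*(-5) = (73418997/8236)*(-5) = -367094985/8236 ≈ -44572.)
1/V = 1/(-367094985/8236) = -8236/367094985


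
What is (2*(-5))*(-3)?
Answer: 30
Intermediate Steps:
(2*(-5))*(-3) = -10*(-3) = 30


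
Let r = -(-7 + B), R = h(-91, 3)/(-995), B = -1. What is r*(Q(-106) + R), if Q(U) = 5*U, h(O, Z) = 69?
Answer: -4219352/995 ≈ -4240.6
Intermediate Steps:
R = -69/995 (R = 69/(-995) = 69*(-1/995) = -69/995 ≈ -0.069347)
r = 8 (r = -(-7 - 1) = -1*(-8) = 8)
r*(Q(-106) + R) = 8*(5*(-106) - 69/995) = 8*(-530 - 69/995) = 8*(-527419/995) = -4219352/995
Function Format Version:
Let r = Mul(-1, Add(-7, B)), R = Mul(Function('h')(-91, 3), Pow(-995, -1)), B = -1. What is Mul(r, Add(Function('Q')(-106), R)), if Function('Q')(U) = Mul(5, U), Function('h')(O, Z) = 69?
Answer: Rational(-4219352, 995) ≈ -4240.6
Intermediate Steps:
R = Rational(-69, 995) (R = Mul(69, Pow(-995, -1)) = Mul(69, Rational(-1, 995)) = Rational(-69, 995) ≈ -0.069347)
r = 8 (r = Mul(-1, Add(-7, -1)) = Mul(-1, -8) = 8)
Mul(r, Add(Function('Q')(-106), R)) = Mul(8, Add(Mul(5, -106), Rational(-69, 995))) = Mul(8, Add(-530, Rational(-69, 995))) = Mul(8, Rational(-527419, 995)) = Rational(-4219352, 995)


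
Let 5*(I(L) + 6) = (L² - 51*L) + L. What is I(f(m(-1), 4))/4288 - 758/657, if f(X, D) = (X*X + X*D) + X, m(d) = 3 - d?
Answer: -8301179/7043040 ≈ -1.1786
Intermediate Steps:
f(X, D) = X + X² + D*X (f(X, D) = (X² + D*X) + X = X + X² + D*X)
I(L) = -6 - 10*L + L²/5 (I(L) = -6 + ((L² - 51*L) + L)/5 = -6 + (L² - 50*L)/5 = -6 + (-10*L + L²/5) = -6 - 10*L + L²/5)
I(f(m(-1), 4))/4288 - 758/657 = (-6 - 10*(3 - 1*(-1))*(1 + 4 + (3 - 1*(-1))) + ((3 - 1*(-1))*(1 + 4 + (3 - 1*(-1))))²/5)/4288 - 758/657 = (-6 - 10*(3 + 1)*(1 + 4 + (3 + 1)) + ((3 + 1)*(1 + 4 + (3 + 1)))²/5)*(1/4288) - 758*1/657 = (-6 - 40*(1 + 4 + 4) + (4*(1 + 4 + 4))²/5)*(1/4288) - 758/657 = (-6 - 40*9 + (4*9)²/5)*(1/4288) - 758/657 = (-6 - 10*36 + (⅕)*36²)*(1/4288) - 758/657 = (-6 - 360 + (⅕)*1296)*(1/4288) - 758/657 = (-6 - 360 + 1296/5)*(1/4288) - 758/657 = -534/5*1/4288 - 758/657 = -267/10720 - 758/657 = -8301179/7043040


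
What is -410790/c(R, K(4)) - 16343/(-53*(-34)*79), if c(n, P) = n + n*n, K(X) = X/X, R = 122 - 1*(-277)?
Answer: -1018126427/378672280 ≈ -2.6887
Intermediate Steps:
R = 399 (R = 122 + 277 = 399)
K(X) = 1
c(n, P) = n + n²
-410790/c(R, K(4)) - 16343/(-53*(-34)*79) = -410790*1/(399*(1 + 399)) - 16343/(-53*(-34)*79) = -410790/(399*400) - 16343/(1802*79) = -410790/159600 - 16343/142358 = -410790*1/159600 - 16343*1/142358 = -13693/5320 - 16343/142358 = -1018126427/378672280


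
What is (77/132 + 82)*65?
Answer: 64415/12 ≈ 5367.9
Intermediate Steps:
(77/132 + 82)*65 = (77*(1/132) + 82)*65 = (7/12 + 82)*65 = (991/12)*65 = 64415/12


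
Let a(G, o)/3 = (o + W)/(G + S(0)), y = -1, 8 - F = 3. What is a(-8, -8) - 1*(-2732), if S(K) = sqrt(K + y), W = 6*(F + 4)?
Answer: 176476/65 - 138*I/65 ≈ 2715.0 - 2.1231*I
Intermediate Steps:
F = 5 (F = 8 - 1*3 = 8 - 3 = 5)
W = 54 (W = 6*(5 + 4) = 6*9 = 54)
S(K) = sqrt(-1 + K) (S(K) = sqrt(K - 1) = sqrt(-1 + K))
a(G, o) = 3*(54 + o)/(I + G) (a(G, o) = 3*((o + 54)/(G + sqrt(-1 + 0))) = 3*((54 + o)/(G + sqrt(-1))) = 3*((54 + o)/(G + I)) = 3*((54 + o)/(I + G)) = 3*(54 + o)/(I + G))
a(-8, -8) - 1*(-2732) = 3*(54 - 8)/(I - 8) - 1*(-2732) = 3*46/(-8 + I) + 2732 = 3*((-8 - I)/65)*46 + 2732 = (-1104/65 - 138*I/65) + 2732 = 176476/65 - 138*I/65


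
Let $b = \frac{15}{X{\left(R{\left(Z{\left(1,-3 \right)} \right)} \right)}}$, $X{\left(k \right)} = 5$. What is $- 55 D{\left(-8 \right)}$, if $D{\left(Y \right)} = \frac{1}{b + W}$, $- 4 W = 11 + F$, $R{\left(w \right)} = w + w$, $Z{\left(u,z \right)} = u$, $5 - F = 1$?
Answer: $\frac{220}{3} \approx 73.333$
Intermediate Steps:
$F = 4$ ($F = 5 - 1 = 4$)
$R{\left(w \right)} = 2 w$
$W = - \frac{15}{4}$ ($W = - \frac{11 + 4}{4} = \left(- \frac{1}{4}\right) 15 = - \frac{15}{4} \approx -3.75$)
$b = 3$ ($b = \frac{15}{5} = 15 \cdot \frac{1}{5} = 3$)
$D{\left(Y \right)} = - \frac{4}{3}$ ($D{\left(Y \right)} = \frac{1}{3 - \frac{15}{4}} = \frac{1}{- \frac{3}{4}} = - \frac{4}{3}$)
$- 55 D{\left(-8 \right)} = \left(-55\right) \left(- \frac{4}{3}\right) = \frac{220}{3}$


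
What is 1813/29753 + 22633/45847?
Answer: 756520260/1364085791 ≈ 0.55460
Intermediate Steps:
1813/29753 + 22633/45847 = 756520260/1364085791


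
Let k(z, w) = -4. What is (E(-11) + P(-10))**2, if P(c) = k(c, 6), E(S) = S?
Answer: 225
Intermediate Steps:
P(c) = -4
(E(-11) + P(-10))**2 = (-11 - 4)**2 = (-15)**2 = 225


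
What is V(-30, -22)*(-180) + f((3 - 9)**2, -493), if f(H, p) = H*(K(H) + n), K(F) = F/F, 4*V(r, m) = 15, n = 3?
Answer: -531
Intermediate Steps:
V(r, m) = 15/4 (V(r, m) = (1/4)*15 = 15/4)
K(F) = 1
f(H, p) = 4*H (f(H, p) = H*(1 + 3) = H*4 = 4*H)
V(-30, -22)*(-180) + f((3 - 9)**2, -493) = (15/4)*(-180) + 4*(3 - 9)**2 = -675 + 4*(-6)**2 = -675 + 4*36 = -675 + 144 = -531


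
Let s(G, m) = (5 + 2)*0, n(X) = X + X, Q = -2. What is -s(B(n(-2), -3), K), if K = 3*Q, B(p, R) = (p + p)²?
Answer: 0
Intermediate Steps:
n(X) = 2*X
B(p, R) = 4*p² (B(p, R) = (2*p)² = 4*p²)
K = -6 (K = 3*(-2) = -6)
s(G, m) = 0 (s(G, m) = 7*0 = 0)
-s(B(n(-2), -3), K) = -1*0 = 0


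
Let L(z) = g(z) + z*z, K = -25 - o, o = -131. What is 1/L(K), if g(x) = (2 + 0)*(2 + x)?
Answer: 1/11452 ≈ 8.7321e-5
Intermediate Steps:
g(x) = 4 + 2*x (g(x) = 2*(2 + x) = 4 + 2*x)
K = 106 (K = -25 - 1*(-131) = -25 + 131 = 106)
L(z) = 4 + z² + 2*z (L(z) = (4 + 2*z) + z*z = (4 + 2*z) + z² = 4 + z² + 2*z)
1/L(K) = 1/(4 + 106² + 2*106) = 1/(4 + 11236 + 212) = 1/11452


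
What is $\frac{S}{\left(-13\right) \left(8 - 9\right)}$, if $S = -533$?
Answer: $-41$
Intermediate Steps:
$\frac{S}{\left(-13\right) \left(8 - 9\right)} = - \frac{533}{\left(-13\right) \left(8 - 9\right)} = - \frac{533}{\left(-13\right) \left(-1\right)} = - \frac{533}{13} = \left(-533\right) \frac{1}{13} = -41$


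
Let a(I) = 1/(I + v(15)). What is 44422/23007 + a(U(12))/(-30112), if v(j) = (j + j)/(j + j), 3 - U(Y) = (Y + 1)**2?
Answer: 73569947189/38103273120 ≈ 1.9308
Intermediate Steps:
U(Y) = 3 - (1 + Y)**2 (U(Y) = 3 - (Y + 1)**2 = 3 - (1 + Y)**2)
v(j) = 1 (v(j) = (2*j)/((2*j)) = (2*j)*(1/(2*j)) = 1)
a(I) = 1/(1 + I) (a(I) = 1/(I + 1) = 1/(1 + I))
44422/23007 + a(U(12))/(-30112) = 44422/23007 + 1/((1 + (3 - (1 + 12)**2))*(-30112)) = 44422*(1/23007) - 1/30112/(1 + (3 - 1*13**2)) = 44422/23007 - 1/30112/(1 + (3 - 1*169)) = 44422/23007 - 1/30112/(1 + (3 - 169)) = 44422/23007 - 1/30112/(1 - 166) = 44422/23007 - 1/30112/(-165) = 44422/23007 - 1/165*(-1/30112) = 44422/23007 + 1/4968480 = 73569947189/38103273120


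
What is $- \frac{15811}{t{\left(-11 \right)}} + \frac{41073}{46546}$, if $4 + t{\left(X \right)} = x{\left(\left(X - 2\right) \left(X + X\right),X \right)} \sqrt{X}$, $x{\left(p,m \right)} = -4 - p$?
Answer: $\frac{10235261173}{10765112334} - \frac{2292595 i \sqrt{11}}{462558} \approx 0.95078 - 16.438 i$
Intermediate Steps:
$t{\left(X \right)} = -4 + \sqrt{X} \left(-4 - 2 X \left(-2 + X\right)\right)$ ($t{\left(X \right)} = -4 + \left(-4 - \left(X - 2\right) \left(X + X\right)\right) \sqrt{X} = -4 + \left(-4 - \left(-2 + X\right) 2 X\right) \sqrt{X} = -4 + \left(-4 - 2 X \left(-2 + X\right)\right) \sqrt{X} = -4 + \sqrt{X} \left(-4 - 2 X \left(-2 + X\right)\right)$)
$- \frac{15811}{t{\left(-11 \right)}} + \frac{41073}{46546} = - \frac{15811}{-4 + 2 \sqrt{-11} \left(-2 - - 11 \left(-2 - 11\right)\right)} + \frac{41073}{46546} = - \frac{15811}{-4 + 2 i \sqrt{11} \left(-2 - \left(-11\right) \left(-13\right)\right)} + 41073 \cdot \frac{1}{46546} = - \frac{15811}{-4 + 2 i \sqrt{11} \left(-2 - 143\right)} + \frac{41073}{46546} = - \frac{15811}{-4 + 2 i \sqrt{11} \left(-145\right)} + \frac{41073}{46546} = - \frac{15811}{-4 - 290 i \sqrt{11}} + \frac{41073}{46546} = \frac{41073}{46546} - \frac{15811}{-4 - 290 i \sqrt{11}}$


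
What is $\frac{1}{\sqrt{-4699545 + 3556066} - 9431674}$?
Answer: $- \frac{9431674}{88956475585755} - \frac{i \sqrt{1143479}}{88956475585755} \approx -1.0603 \cdot 10^{-7} - 1.2021 \cdot 10^{-11} i$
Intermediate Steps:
$\frac{1}{\sqrt{-4699545 + 3556066} - 9431674} = \frac{1}{\sqrt{-1143479} - 9431674} = \frac{1}{i \sqrt{1143479} - 9431674} = \frac{1}{-9431674 + i \sqrt{1143479}}$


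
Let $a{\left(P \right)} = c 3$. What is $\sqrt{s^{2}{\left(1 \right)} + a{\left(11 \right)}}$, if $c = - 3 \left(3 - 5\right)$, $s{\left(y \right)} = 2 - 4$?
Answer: $\sqrt{22} \approx 4.6904$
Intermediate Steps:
$s{\left(y \right)} = -2$ ($s{\left(y \right)} = 2 - 4 = -2$)
$c = 6$ ($c = \left(-3\right) \left(-2\right) = 6$)
$a{\left(P \right)} = 18$ ($a{\left(P \right)} = 6 \cdot 3 = 18$)
$\sqrt{s^{2}{\left(1 \right)} + a{\left(11 \right)}} = \sqrt{\left(-2\right)^{2} + 18} = \sqrt{4 + 18} = \sqrt{22}$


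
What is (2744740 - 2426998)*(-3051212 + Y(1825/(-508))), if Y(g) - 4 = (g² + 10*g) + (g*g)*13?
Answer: -62545096555039251/64516 ≈ -9.6945e+11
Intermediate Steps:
Y(g) = 4 + 10*g + 14*g² (Y(g) = 4 + ((g² + 10*g) + (g*g)*13) = 4 + ((g² + 10*g) + g²*13) = 4 + ((g² + 10*g) + 13*g²) = 4 + (10*g + 14*g²) = 4 + 10*g + 14*g²)
(2744740 - 2426998)*(-3051212 + Y(1825/(-508))) = (2744740 - 2426998)*(-3051212 + (4 + 10*(1825/(-508)) + 14*(1825/(-508))²)) = 317742*(-3051212 + (4 + 10*(1825*(-1/508)) + 14*(1825*(-1/508))²)) = 317742*(-3051212 + (4 + 10*(-1825/508) + 14*(-1825/508)²)) = 317742*(-3051212 + (4 - 9125/254 + 14*(3330625/258064))) = 317742*(-3051212 + (4 - 9125/254 + 23314375/129032)) = 317742*(-3051212 + 19195003/129032) = 317742*(-393684791781/129032) = -62545096555039251/64516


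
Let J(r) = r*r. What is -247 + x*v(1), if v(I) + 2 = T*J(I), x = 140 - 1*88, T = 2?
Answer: -247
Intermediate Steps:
J(r) = r²
x = 52 (x = 140 - 88 = 52)
v(I) = -2 + 2*I²
-247 + x*v(1) = -247 + 52*(-2 + 2*1²) = -247 + 52*(-2 + 2*1) = -247 + 52*(-2 + 2) = -247 + 52*0 = -247 + 0 = -247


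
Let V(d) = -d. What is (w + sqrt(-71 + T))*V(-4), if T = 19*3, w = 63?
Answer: 252 + 4*I*sqrt(14) ≈ 252.0 + 14.967*I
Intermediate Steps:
T = 57
(w + sqrt(-71 + T))*V(-4) = (63 + sqrt(-71 + 57))*(-1*(-4)) = (63 + sqrt(-14))*4 = (63 + I*sqrt(14))*4 = 252 + 4*I*sqrt(14)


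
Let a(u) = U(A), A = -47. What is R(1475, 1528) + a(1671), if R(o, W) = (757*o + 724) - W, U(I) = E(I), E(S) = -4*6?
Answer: 1115747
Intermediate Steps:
E(S) = -24
U(I) = -24
a(u) = -24
R(o, W) = 724 - W + 757*o (R(o, W) = (724 + 757*o) - W = 724 - W + 757*o)
R(1475, 1528) + a(1671) = (724 - 1*1528 + 757*1475) - 24 = (724 - 1528 + 1116575) - 24 = 1115771 - 24 = 1115747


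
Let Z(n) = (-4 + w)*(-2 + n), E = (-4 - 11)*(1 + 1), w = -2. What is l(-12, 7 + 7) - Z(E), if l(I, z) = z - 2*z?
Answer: -206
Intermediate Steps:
l(I, z) = -z
E = -30 (E = -15*2 = -30)
Z(n) = 12 - 6*n (Z(n) = (-4 - 2)*(-2 + n) = -6*(-2 + n) = 12 - 6*n)
l(-12, 7 + 7) - Z(E) = -(7 + 7) - (12 - 6*(-30)) = -1*14 - (12 + 180) = -14 - 1*192 = -14 - 192 = -206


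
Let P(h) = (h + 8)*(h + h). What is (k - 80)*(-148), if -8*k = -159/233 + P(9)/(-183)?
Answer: 335325635/28426 ≈ 11796.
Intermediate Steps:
P(h) = 2*h*(8 + h) (P(h) = (8 + h)*(2*h) = 2*h*(8 + h))
k = 33465/113704 (k = -(-159/233 + (2*9*(8 + 9))/(-183))/8 = -(-159*1/233 + (2*9*17)*(-1/183))/8 = -(-159/233 + 306*(-1/183))/8 = -(-159/233 - 102/61)/8 = -1/8*(-33465/14213) = 33465/113704 ≈ 0.29432)
(k - 80)*(-148) = (33465/113704 - 80)*(-148) = -9062855/113704*(-148) = 335325635/28426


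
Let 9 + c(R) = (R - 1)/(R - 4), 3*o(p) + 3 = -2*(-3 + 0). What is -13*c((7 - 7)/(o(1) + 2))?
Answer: 455/4 ≈ 113.75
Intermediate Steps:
o(p) = 1 (o(p) = -1 + (-2*(-3 + 0))/3 = -1 + (-2*(-3))/3 = -1 + (1/3)*6 = -1 + 2 = 1)
c(R) = -9 + (-1 + R)/(-4 + R) (c(R) = -9 + (R - 1)/(R - 4) = -9 + (-1 + R)/(-4 + R))
-13*c((7 - 7)/(o(1) + 2)) = -13*(35 - 8*(7 - 7)/(1 + 2))/(-4 + (7 - 7)/(1 + 2)) = -13*(35 - 0/3)/(-4 + 0/3) = -13*(35 - 0/3)/(-4 + 0*(1/3)) = -13*(35 - 8*0)/(-4 + 0) = -13*(35 + 0)/(-4) = -(-13)*35/4 = -13*(-35/4) = 455/4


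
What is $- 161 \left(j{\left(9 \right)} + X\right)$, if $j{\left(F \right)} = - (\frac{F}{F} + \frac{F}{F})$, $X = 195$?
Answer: $-31073$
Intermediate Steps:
$j{\left(F \right)} = -2$ ($j{\left(F \right)} = - (1 + 1) = \left(-1\right) 2 = -2$)
$- 161 \left(j{\left(9 \right)} + X\right) = - 161 \left(-2 + 195\right) = \left(-161\right) 193 = -31073$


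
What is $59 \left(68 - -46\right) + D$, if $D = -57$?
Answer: $6669$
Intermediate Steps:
$59 \left(68 - -46\right) + D = 59 \left(68 - -46\right) - 57 = 59 \left(68 + 46\right) - 57 = 59 \cdot 114 - 57 = 6726 - 57 = 6669$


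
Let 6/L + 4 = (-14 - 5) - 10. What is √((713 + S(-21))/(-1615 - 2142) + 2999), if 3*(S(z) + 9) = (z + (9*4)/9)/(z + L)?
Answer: √71562947185938/154479 ≈ 54.761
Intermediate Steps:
L = -2/11 (L = 6/(-4 + ((-14 - 5) - 10)) = 6/(-4 + (-19 - 10)) = 6/(-4 - 29) = 6/(-33) = 6*(-1/33) = -2/11 ≈ -0.18182)
S(z) = -9 + (4 + z)/(3*(-2/11 + z)) (S(z) = -9 + ((z + (9*4)/9)/(z - 2/11))/3 = -9 + ((z + 36*(⅑))/(-2/11 + z))/3 = -9 + ((z + 4)/(-2/11 + z))/3 = -9 + ((4 + z)/(-2/11 + z))/3 = -9 + (4 + z)/(3*(-2/11 + z)))
√((713 + S(-21))/(-1615 - 2142) + 2999) = √((713 + 2*(49 - 143*(-21))/(3*(-2 + 11*(-21))))/(-1615 - 2142) + 2999) = √((713 + 2*(49 + 3003)/(3*(-2 - 231)))/(-3757) + 2999) = √((713 + (⅔)*3052/(-233))*(-1/3757) + 2999) = √((713 + (⅔)*(-1/233)*3052)*(-1/3757) + 2999) = √((713 - 6104/699)*(-1/3757) + 2999) = √((492283/699)*(-1/3757) + 2999) = √(-492283/2626143 + 2999) = √(7875310574/2626143) = √71562947185938/154479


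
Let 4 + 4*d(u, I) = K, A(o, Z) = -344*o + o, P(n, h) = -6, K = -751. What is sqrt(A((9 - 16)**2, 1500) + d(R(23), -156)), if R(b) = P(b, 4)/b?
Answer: I*sqrt(67983)/2 ≈ 130.37*I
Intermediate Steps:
R(b) = -6/b
A(o, Z) = -343*o
d(u, I) = -755/4 (d(u, I) = -1 + (1/4)*(-751) = -1 - 751/4 = -755/4)
sqrt(A((9 - 16)**2, 1500) + d(R(23), -156)) = sqrt(-343*(9 - 16)**2 - 755/4) = sqrt(-343*(-7)**2 - 755/4) = sqrt(-343*49 - 755/4) = sqrt(-16807 - 755/4) = sqrt(-67983/4) = I*sqrt(67983)/2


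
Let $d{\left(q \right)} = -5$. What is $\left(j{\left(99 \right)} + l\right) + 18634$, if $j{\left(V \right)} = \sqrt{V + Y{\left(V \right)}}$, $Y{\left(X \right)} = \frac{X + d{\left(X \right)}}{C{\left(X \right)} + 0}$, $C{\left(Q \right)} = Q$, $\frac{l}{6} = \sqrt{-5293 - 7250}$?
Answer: $18634 + \frac{\sqrt{108845}}{33} + 6 i \sqrt{12543} \approx 18644.0 + 671.97 i$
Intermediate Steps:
$l = 6 i \sqrt{12543}$ ($l = 6 \sqrt{-5293 - 7250} = 6 \sqrt{-12543} = 6 i \sqrt{12543} \approx 671.97 i$)
$Y{\left(X \right)} = \frac{-5 + X}{X}$ ($Y{\left(X \right)} = \frac{X - 5}{X + 0} = \frac{-5 + X}{X}$)
$j{\left(V \right)} = \sqrt{V + \frac{-5 + V}{V}}$
$\left(j{\left(99 \right)} + l\right) + 18634 = \left(\sqrt{1 + 99 - \frac{5}{99}} + 6 i \sqrt{12543}\right) + 18634 = \left(\sqrt{\frac{9895}{99}} + 6 i \sqrt{12543}\right) + 18634 = \left(\frac{\sqrt{108845}}{33} + 6 i \sqrt{12543}\right) + 18634 = 18634 + \frac{\sqrt{108845}}{33} + 6 i \sqrt{12543}$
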